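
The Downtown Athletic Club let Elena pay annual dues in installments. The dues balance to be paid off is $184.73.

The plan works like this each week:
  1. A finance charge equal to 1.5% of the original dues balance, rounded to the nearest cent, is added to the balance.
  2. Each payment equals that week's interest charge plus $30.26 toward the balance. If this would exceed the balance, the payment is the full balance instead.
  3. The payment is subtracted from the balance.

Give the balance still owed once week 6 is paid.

$3.17

Week 1: opening $184.73; interest $2.77 → $187.50; payment $33.03; balance $154.47
Week 2: opening $154.47; interest $2.77 → $157.24; payment $33.03; balance $124.21
Week 3: opening $124.21; interest $2.77 → $126.98; payment $33.03; balance $93.95
Week 4: opening $93.95; interest $2.77 → $96.72; payment $33.03; balance $63.69
Week 5: opening $63.69; interest $2.77 → $66.46; payment $33.03; balance $33.43
Week 6: opening $33.43; interest $2.77 → $36.20; payment $33.03; balance $3.17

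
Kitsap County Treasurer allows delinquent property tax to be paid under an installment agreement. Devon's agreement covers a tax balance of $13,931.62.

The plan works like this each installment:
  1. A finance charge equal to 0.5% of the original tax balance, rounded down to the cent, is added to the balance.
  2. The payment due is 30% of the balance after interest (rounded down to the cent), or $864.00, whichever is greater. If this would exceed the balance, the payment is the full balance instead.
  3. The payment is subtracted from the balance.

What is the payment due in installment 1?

Installment 1: $13,931.62 +$69.65 interest = $14,001.27; pay $4,200.38 → $9,800.89

$4,200.38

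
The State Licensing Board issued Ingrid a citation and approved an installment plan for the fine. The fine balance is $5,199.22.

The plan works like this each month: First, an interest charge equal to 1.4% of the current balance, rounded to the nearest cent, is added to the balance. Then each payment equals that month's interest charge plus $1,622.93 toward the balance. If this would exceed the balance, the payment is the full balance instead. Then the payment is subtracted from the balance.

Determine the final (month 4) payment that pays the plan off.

$335.06

Month 1: opening $5,199.22; interest $72.79 → $5,272.01; payment $1,695.72; balance $3,576.29
Month 2: opening $3,576.29; interest $50.07 → $3,626.36; payment $1,673.00; balance $1,953.36
Month 3: opening $1,953.36; interest $27.35 → $1,980.71; payment $1,650.28; balance $330.43
Month 4: opening $330.43; interest $4.63 → $335.06; payment $335.06; balance $0.00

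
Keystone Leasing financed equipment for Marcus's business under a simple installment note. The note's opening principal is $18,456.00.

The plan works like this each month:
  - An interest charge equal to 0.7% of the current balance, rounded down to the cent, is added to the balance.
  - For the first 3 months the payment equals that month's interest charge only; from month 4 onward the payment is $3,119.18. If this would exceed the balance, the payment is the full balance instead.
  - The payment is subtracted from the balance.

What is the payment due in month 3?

Month 1: opening $18,456.00; interest $129.19 → $18,585.19; payment $129.19; balance $18,456.00
Month 2: opening $18,456.00; interest $129.19 → $18,585.19; payment $129.19; balance $18,456.00
Month 3: opening $18,456.00; interest $129.19 → $18,585.19; payment $129.19; balance $18,456.00

$129.19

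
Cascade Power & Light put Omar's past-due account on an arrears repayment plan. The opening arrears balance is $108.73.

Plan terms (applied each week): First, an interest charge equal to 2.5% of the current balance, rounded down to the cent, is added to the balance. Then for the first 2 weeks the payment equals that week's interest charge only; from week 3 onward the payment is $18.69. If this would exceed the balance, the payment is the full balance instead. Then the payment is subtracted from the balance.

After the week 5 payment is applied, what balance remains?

$59.58

Week 1: $108.73 +$2.71 interest = $111.44; pay $2.71 → $108.73
Week 2: $108.73 +$2.71 interest = $111.44; pay $2.71 → $108.73
Week 3: $108.73 +$2.71 interest = $111.44; pay $18.69 → $92.75
Week 4: $92.75 +$2.31 interest = $95.06; pay $18.69 → $76.37
Week 5: $76.37 +$1.90 interest = $78.27; pay $18.69 → $59.58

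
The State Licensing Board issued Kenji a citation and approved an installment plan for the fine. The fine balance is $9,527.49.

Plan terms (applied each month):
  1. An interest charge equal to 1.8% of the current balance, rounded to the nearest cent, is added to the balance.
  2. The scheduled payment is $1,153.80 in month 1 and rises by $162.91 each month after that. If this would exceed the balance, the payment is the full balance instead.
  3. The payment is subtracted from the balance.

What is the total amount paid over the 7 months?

Month 1: opening $9,527.49; interest $171.49 → $9,698.98; payment $1,153.80; balance $8,545.18
Month 2: opening $8,545.18; interest $153.81 → $8,698.99; payment $1,316.71; balance $7,382.28
Month 3: opening $7,382.28; interest $132.88 → $7,515.16; payment $1,479.62; balance $6,035.54
Month 4: opening $6,035.54; interest $108.64 → $6,144.18; payment $1,642.53; balance $4,501.65
Month 5: opening $4,501.65; interest $81.03 → $4,582.68; payment $1,805.44; balance $2,777.24
Month 6: opening $2,777.24; interest $49.99 → $2,827.23; payment $1,968.35; balance $858.88
Month 7: opening $858.88; interest $15.46 → $874.34; payment $874.34; balance $0.00
Total paid: $10,240.79

$10,240.79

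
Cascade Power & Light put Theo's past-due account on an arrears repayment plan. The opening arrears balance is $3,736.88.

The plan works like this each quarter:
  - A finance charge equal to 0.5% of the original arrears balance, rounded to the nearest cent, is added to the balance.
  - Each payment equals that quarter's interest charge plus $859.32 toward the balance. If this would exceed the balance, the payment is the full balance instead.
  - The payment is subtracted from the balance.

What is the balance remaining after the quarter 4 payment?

Quarter 1: $3,736.88 +$18.68 interest = $3,755.56; pay $878.00 → $2,877.56
Quarter 2: $2,877.56 +$18.68 interest = $2,896.24; pay $878.00 → $2,018.24
Quarter 3: $2,018.24 +$18.68 interest = $2,036.92; pay $878.00 → $1,158.92
Quarter 4: $1,158.92 +$18.68 interest = $1,177.60; pay $878.00 → $299.60

$299.60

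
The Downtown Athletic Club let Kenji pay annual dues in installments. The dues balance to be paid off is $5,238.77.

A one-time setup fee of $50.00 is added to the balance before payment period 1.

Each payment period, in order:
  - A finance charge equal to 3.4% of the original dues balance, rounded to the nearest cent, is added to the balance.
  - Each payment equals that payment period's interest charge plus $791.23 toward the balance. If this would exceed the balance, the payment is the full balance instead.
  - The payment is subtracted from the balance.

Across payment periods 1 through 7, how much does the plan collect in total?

$6,535.61

Payment period 1: opening $5,288.77; interest $178.12 → $5,466.89; payment $969.35; balance $4,497.54
Payment period 2: opening $4,497.54; interest $178.12 → $4,675.66; payment $969.35; balance $3,706.31
Payment period 3: opening $3,706.31; interest $178.12 → $3,884.43; payment $969.35; balance $2,915.08
Payment period 4: opening $2,915.08; interest $178.12 → $3,093.20; payment $969.35; balance $2,123.85
Payment period 5: opening $2,123.85; interest $178.12 → $2,301.97; payment $969.35; balance $1,332.62
Payment period 6: opening $1,332.62; interest $178.12 → $1,510.74; payment $969.35; balance $541.39
Payment period 7: opening $541.39; interest $178.12 → $719.51; payment $719.51; balance $0.00
Total paid: $6,535.61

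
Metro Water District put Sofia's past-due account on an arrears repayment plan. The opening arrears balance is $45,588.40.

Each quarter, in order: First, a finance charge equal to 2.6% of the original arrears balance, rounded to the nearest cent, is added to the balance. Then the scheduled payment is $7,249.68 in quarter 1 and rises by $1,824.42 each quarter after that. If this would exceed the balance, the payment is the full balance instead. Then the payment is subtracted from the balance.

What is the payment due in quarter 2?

# | Opening | Interest | Payment | End bal
1 | $45,588.40 | $1,185.30 | $7,249.68 | $39,524.02
2 | $39,524.02 | $1,185.30 | $9,074.10 | $31,635.22

$9,074.10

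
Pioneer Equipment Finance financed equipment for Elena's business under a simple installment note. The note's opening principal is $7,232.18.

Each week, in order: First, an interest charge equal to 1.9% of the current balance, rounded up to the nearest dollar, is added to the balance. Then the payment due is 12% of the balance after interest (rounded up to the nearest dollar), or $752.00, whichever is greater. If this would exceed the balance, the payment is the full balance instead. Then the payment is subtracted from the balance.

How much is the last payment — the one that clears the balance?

Week 1: opening $7,232.18; interest $138.00 → $7,370.18; payment $885.00; balance $6,485.18
Week 2: opening $6,485.18; interest $124.00 → $6,609.18; payment $794.00; balance $5,815.18
Week 3: opening $5,815.18; interest $111.00 → $5,926.18; payment $752.00; balance $5,174.18
Week 4: opening $5,174.18; interest $99.00 → $5,273.18; payment $752.00; balance $4,521.18
Week 5: opening $4,521.18; interest $86.00 → $4,607.18; payment $752.00; balance $3,855.18
Week 6: opening $3,855.18; interest $74.00 → $3,929.18; payment $752.00; balance $3,177.18
Week 7: opening $3,177.18; interest $61.00 → $3,238.18; payment $752.00; balance $2,486.18
Week 8: opening $2,486.18; interest $48.00 → $2,534.18; payment $752.00; balance $1,782.18
Week 9: opening $1,782.18; interest $34.00 → $1,816.18; payment $752.00; balance $1,064.18
Week 10: opening $1,064.18; interest $21.00 → $1,085.18; payment $752.00; balance $333.18
Week 11: opening $333.18; interest $7.00 → $340.18; payment $340.18; balance $0.00

$340.18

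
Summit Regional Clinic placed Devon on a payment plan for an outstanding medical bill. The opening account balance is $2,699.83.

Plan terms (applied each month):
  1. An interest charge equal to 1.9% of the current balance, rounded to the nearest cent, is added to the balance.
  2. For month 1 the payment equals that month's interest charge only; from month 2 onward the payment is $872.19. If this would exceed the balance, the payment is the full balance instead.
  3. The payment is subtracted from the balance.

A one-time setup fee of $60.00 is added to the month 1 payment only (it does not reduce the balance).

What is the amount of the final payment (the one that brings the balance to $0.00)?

$193.68

Month 1: $2,699.83 +$51.30 interest = $2,751.13; pay $51.30 (+ $60.00 fee) → $2,699.83
Month 2: $2,699.83 +$51.30 interest = $2,751.13; pay $872.19 → $1,878.94
Month 3: $1,878.94 +$35.70 interest = $1,914.64; pay $872.19 → $1,042.45
Month 4: $1,042.45 +$19.81 interest = $1,062.26; pay $872.19 → $190.07
Month 5: $190.07 +$3.61 interest = $193.68; pay $193.68 → $0.00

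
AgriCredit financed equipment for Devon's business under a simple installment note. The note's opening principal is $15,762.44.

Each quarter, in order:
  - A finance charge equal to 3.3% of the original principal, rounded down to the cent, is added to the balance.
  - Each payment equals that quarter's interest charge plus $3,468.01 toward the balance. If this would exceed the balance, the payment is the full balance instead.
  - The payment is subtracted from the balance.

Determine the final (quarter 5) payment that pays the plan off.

$2,410.56

# | Opening | Interest | Payment | End bal
1 | $15,762.44 | $520.16 | $3,988.17 | $12,294.43
2 | $12,294.43 | $520.16 | $3,988.17 | $8,826.42
3 | $8,826.42 | $520.16 | $3,988.17 | $5,358.41
4 | $5,358.41 | $520.16 | $3,988.17 | $1,890.40
5 | $1,890.40 | $520.16 | $2,410.56 | $0.00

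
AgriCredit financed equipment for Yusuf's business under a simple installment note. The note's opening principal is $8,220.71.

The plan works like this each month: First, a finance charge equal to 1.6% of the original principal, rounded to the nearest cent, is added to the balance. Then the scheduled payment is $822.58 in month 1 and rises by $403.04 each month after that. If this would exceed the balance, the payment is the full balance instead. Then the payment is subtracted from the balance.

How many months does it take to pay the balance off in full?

6

Month 1: $8,220.71 +$131.53 interest = $8,352.24; pay $822.58 → $7,529.66
Month 2: $7,529.66 +$131.53 interest = $7,661.19; pay $1,225.62 → $6,435.57
Month 3: $6,435.57 +$131.53 interest = $6,567.10; pay $1,628.66 → $4,938.44
Month 4: $4,938.44 +$131.53 interest = $5,069.97; pay $2,031.70 → $3,038.27
Month 5: $3,038.27 +$131.53 interest = $3,169.80; pay $2,434.74 → $735.06
Month 6: $735.06 +$131.53 interest = $866.59; pay $866.59 → $0.00
Balance reaches $0.00 in month 6.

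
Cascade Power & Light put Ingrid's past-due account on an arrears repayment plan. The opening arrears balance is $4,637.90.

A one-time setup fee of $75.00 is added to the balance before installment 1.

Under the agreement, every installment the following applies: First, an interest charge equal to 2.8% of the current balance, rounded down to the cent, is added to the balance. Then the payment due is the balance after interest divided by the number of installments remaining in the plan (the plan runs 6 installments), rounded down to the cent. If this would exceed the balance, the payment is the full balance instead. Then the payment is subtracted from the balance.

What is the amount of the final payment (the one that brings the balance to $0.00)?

Installment 1: opening $4,712.90; interest $131.96 → $4,844.86; payment $807.47; balance $4,037.39
Installment 2: opening $4,037.39; interest $113.04 → $4,150.43; payment $830.08; balance $3,320.35
Installment 3: opening $3,320.35; interest $92.96 → $3,413.31; payment $853.32; balance $2,559.99
Installment 4: opening $2,559.99; interest $71.67 → $2,631.66; payment $877.22; balance $1,754.44
Installment 5: opening $1,754.44; interest $49.12 → $1,803.56; payment $901.78; balance $901.78
Installment 6: opening $901.78; interest $25.24 → $927.02; payment $927.02; balance $0.00

$927.02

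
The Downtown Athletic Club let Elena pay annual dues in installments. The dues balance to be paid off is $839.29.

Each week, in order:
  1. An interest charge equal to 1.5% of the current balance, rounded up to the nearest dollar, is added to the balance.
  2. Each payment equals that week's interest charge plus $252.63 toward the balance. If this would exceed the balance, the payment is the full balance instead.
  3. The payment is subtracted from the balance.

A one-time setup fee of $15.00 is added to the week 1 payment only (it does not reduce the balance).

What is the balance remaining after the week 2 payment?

$334.03

# | Opening | Interest | Payment | Fee | End bal
1 | $839.29 | $13.00 | $265.63 | $15.00 | $586.66
2 | $586.66 | $9.00 | $261.63 | — | $334.03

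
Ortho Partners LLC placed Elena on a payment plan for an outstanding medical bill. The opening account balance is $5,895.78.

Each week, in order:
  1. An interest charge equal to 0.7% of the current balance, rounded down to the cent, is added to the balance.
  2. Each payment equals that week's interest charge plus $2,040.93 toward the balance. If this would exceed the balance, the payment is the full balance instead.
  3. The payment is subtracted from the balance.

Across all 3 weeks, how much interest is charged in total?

Week 1: $5,895.78 +$41.27 interest = $5,937.05; pay $2,082.20 → $3,854.85
Week 2: $3,854.85 +$26.98 interest = $3,881.83; pay $2,067.91 → $1,813.92
Week 3: $1,813.92 +$12.69 interest = $1,826.61; pay $1,826.61 → $0.00
Total interest: $41.27 + $26.98 + $12.69 = $80.94

$80.94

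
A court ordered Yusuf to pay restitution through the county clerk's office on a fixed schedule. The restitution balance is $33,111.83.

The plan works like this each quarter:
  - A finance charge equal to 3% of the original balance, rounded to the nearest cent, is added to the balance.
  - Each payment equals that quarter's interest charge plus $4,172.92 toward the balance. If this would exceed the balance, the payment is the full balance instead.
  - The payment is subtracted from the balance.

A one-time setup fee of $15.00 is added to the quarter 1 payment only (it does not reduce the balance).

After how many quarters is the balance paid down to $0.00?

8

Quarter 1: $33,111.83 +$993.35 interest = $34,105.18; pay $5,166.27 (+ $15.00 fee) → $28,938.91
Quarter 2: $28,938.91 +$993.35 interest = $29,932.26; pay $5,166.27 → $24,765.99
Quarter 3: $24,765.99 +$993.35 interest = $25,759.34; pay $5,166.27 → $20,593.07
Quarter 4: $20,593.07 +$993.35 interest = $21,586.42; pay $5,166.27 → $16,420.15
Quarter 5: $16,420.15 +$993.35 interest = $17,413.50; pay $5,166.27 → $12,247.23
Quarter 6: $12,247.23 +$993.35 interest = $13,240.58; pay $5,166.27 → $8,074.31
Quarter 7: $8,074.31 +$993.35 interest = $9,067.66; pay $5,166.27 → $3,901.39
Quarter 8: $3,901.39 +$993.35 interest = $4,894.74; pay $4,894.74 → $0.00
Balance reaches $0.00 in quarter 8.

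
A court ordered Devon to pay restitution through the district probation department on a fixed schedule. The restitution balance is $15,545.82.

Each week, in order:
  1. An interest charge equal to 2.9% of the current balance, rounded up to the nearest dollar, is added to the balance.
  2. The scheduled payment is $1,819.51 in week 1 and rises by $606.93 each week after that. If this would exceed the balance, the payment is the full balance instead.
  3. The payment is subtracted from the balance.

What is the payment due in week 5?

Week 1: $15,545.82 +$451.00 interest = $15,996.82; pay $1,819.51 → $14,177.31
Week 2: $14,177.31 +$412.00 interest = $14,589.31; pay $2,426.44 → $12,162.87
Week 3: $12,162.87 +$353.00 interest = $12,515.87; pay $3,033.37 → $9,482.50
Week 4: $9,482.50 +$275.00 interest = $9,757.50; pay $3,640.30 → $6,117.20
Week 5: $6,117.20 +$178.00 interest = $6,295.20; pay $4,247.23 → $2,047.97

$4,247.23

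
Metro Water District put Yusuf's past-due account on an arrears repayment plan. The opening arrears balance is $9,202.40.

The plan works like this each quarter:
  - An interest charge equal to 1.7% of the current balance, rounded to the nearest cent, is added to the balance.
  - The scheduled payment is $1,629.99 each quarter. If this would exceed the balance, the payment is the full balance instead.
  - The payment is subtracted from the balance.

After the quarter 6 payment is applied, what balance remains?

$0.00

Quarter 1: opening $9,202.40; interest $156.44 → $9,358.84; payment $1,629.99; balance $7,728.85
Quarter 2: opening $7,728.85; interest $131.39 → $7,860.24; payment $1,629.99; balance $6,230.25
Quarter 3: opening $6,230.25; interest $105.91 → $6,336.16; payment $1,629.99; balance $4,706.17
Quarter 4: opening $4,706.17; interest $80.00 → $4,786.17; payment $1,629.99; balance $3,156.18
Quarter 5: opening $3,156.18; interest $53.66 → $3,209.84; payment $1,629.99; balance $1,579.85
Quarter 6: opening $1,579.85; interest $26.86 → $1,606.71; payment $1,606.71; balance $0.00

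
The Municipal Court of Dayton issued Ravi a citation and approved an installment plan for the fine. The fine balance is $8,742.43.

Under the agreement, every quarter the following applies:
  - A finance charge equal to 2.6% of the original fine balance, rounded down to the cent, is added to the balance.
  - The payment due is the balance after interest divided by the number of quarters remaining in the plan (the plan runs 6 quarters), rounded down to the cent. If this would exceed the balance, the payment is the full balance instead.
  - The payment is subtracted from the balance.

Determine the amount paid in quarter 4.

Quarter 1: $8,742.43 +$227.30 interest = $8,969.73; pay $1,494.95 → $7,474.78
Quarter 2: $7,474.78 +$227.30 interest = $7,702.08; pay $1,540.41 → $6,161.67
Quarter 3: $6,161.67 +$227.30 interest = $6,388.97; pay $1,597.24 → $4,791.73
Quarter 4: $4,791.73 +$227.30 interest = $5,019.03; pay $1,673.01 → $3,346.02

$1,673.01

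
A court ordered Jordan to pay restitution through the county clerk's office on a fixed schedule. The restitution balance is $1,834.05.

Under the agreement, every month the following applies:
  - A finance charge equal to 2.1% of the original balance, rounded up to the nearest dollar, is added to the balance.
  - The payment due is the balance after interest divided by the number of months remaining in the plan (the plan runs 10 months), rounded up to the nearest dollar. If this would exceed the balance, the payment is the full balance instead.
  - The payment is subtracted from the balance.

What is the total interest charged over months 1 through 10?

$390.00

Month 1: $1,834.05 +$39.00 interest = $1,873.05; pay $188.00 → $1,685.05
Month 2: $1,685.05 +$39.00 interest = $1,724.05; pay $192.00 → $1,532.05
Month 3: $1,532.05 +$39.00 interest = $1,571.05; pay $197.00 → $1,374.05
Month 4: $1,374.05 +$39.00 interest = $1,413.05; pay $202.00 → $1,211.05
Month 5: $1,211.05 +$39.00 interest = $1,250.05; pay $209.00 → $1,041.05
Month 6: $1,041.05 +$39.00 interest = $1,080.05; pay $217.00 → $863.05
Month 7: $863.05 +$39.00 interest = $902.05; pay $226.00 → $676.05
Month 8: $676.05 +$39.00 interest = $715.05; pay $239.00 → $476.05
Month 9: $476.05 +$39.00 interest = $515.05; pay $258.00 → $257.05
Month 10: $257.05 +$39.00 interest = $296.05; pay $296.05 → $0.00
Total interest: $39.00 + $39.00 + $39.00 + $39.00 + $39.00 + $39.00 + $39.00 + $39.00 + $39.00 + $39.00 = $390.00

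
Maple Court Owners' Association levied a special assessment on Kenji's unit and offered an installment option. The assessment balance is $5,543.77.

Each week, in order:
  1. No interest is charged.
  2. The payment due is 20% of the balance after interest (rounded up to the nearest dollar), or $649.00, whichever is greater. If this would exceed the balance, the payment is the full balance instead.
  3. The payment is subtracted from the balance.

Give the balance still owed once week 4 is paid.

Week 1: opening $5,543.77; payment $1,109.00; balance $4,434.77
Week 2: opening $4,434.77; payment $887.00; balance $3,547.77
Week 3: opening $3,547.77; payment $710.00; balance $2,837.77
Week 4: opening $2,837.77; payment $649.00; balance $2,188.77

$2,188.77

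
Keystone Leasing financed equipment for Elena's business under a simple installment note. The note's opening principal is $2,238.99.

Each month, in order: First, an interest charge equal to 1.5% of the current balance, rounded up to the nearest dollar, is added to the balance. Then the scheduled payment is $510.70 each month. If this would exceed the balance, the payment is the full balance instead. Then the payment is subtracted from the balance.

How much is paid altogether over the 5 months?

Month 1: opening $2,238.99; interest $34.00 → $2,272.99; payment $510.70; balance $1,762.29
Month 2: opening $1,762.29; interest $27.00 → $1,789.29; payment $510.70; balance $1,278.59
Month 3: opening $1,278.59; interest $20.00 → $1,298.59; payment $510.70; balance $787.89
Month 4: opening $787.89; interest $12.00 → $799.89; payment $510.70; balance $289.19
Month 5: opening $289.19; interest $5.00 → $294.19; payment $294.19; balance $0.00
Total paid: $2,336.99

$2,336.99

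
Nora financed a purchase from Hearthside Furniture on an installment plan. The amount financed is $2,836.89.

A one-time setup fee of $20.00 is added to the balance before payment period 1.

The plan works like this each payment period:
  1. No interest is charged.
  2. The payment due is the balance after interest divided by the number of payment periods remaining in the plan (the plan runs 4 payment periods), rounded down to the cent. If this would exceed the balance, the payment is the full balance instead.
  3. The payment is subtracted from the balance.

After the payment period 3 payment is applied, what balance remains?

$714.23

Payment period 1: opening $2,856.89; payment $714.22; balance $2,142.67
Payment period 2: opening $2,142.67; payment $714.22; balance $1,428.45
Payment period 3: opening $1,428.45; payment $714.22; balance $714.23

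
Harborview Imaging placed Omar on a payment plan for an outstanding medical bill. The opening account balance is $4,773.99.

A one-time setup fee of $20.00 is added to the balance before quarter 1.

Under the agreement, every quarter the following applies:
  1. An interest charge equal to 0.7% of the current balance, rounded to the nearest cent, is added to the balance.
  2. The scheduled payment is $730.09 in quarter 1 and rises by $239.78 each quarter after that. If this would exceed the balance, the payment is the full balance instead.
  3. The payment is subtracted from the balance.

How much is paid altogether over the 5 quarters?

$4,895.83

# | Opening | Interest | Payment | End bal
1 | $4,793.99 | $33.56 | $730.09 | $4,097.46
2 | $4,097.46 | $28.68 | $969.87 | $3,156.27
3 | $3,156.27 | $22.09 | $1,209.65 | $1,968.71
4 | $1,968.71 | $13.78 | $1,449.43 | $533.06
5 | $533.06 | $3.73 | $536.79 | $0.00
Total paid: $4,895.83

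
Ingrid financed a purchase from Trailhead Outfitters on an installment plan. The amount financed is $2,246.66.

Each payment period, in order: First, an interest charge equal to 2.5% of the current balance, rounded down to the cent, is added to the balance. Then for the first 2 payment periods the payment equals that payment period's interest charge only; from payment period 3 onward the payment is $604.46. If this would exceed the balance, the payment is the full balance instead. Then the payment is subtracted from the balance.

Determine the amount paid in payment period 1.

Payment period 1: $2,246.66 +$56.16 interest = $2,302.82; pay $56.16 → $2,246.66

$56.16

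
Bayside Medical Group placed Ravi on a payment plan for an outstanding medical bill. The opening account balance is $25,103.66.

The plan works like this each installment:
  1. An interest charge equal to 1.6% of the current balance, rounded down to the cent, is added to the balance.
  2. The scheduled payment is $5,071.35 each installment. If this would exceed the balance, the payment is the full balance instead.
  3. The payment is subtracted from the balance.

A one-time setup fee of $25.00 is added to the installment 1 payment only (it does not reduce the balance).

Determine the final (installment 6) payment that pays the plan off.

$1,011.90

Installment 1: $25,103.66 +$401.65 interest = $25,505.31; pay $5,071.35 (+ $25.00 fee) → $20,433.96
Installment 2: $20,433.96 +$326.94 interest = $20,760.90; pay $5,071.35 → $15,689.55
Installment 3: $15,689.55 +$251.03 interest = $15,940.58; pay $5,071.35 → $10,869.23
Installment 4: $10,869.23 +$173.90 interest = $11,043.13; pay $5,071.35 → $5,971.78
Installment 5: $5,971.78 +$95.54 interest = $6,067.32; pay $5,071.35 → $995.97
Installment 6: $995.97 +$15.93 interest = $1,011.90; pay $1,011.90 → $0.00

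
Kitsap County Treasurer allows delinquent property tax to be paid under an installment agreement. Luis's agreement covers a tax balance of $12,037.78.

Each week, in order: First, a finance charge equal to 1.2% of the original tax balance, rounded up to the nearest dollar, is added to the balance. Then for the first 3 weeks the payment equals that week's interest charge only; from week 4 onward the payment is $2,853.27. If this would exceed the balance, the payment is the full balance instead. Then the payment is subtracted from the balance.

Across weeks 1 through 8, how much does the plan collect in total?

$13,197.78

Week 1: $12,037.78 +$145.00 interest = $12,182.78; pay $145.00 → $12,037.78
Week 2: $12,037.78 +$145.00 interest = $12,182.78; pay $145.00 → $12,037.78
Week 3: $12,037.78 +$145.00 interest = $12,182.78; pay $145.00 → $12,037.78
Week 4: $12,037.78 +$145.00 interest = $12,182.78; pay $2,853.27 → $9,329.51
Week 5: $9,329.51 +$145.00 interest = $9,474.51; pay $2,853.27 → $6,621.24
Week 6: $6,621.24 +$145.00 interest = $6,766.24; pay $2,853.27 → $3,912.97
Week 7: $3,912.97 +$145.00 interest = $4,057.97; pay $2,853.27 → $1,204.70
Week 8: $1,204.70 +$145.00 interest = $1,349.70; pay $1,349.70 → $0.00
Total paid: $13,197.78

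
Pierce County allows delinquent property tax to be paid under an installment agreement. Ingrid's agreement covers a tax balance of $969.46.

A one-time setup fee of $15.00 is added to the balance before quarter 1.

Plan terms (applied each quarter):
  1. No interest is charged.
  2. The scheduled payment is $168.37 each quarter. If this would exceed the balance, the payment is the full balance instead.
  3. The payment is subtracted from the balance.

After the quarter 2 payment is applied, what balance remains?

$647.72

# | Opening | Payment | End bal
1 | $984.46 | $168.37 | $816.09
2 | $816.09 | $168.37 | $647.72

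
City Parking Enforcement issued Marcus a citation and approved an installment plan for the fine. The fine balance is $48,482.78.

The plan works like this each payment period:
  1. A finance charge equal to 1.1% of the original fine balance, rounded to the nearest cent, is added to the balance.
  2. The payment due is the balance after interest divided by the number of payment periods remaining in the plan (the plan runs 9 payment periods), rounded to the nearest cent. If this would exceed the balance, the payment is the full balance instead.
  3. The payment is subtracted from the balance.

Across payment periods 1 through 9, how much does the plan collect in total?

$53,282.57

# | Opening | Interest | Payment | End bal
1 | $48,482.78 | $533.31 | $5,446.23 | $43,569.86
2 | $43,569.86 | $533.31 | $5,512.90 | $38,590.27
3 | $38,590.27 | $533.31 | $5,589.08 | $33,534.50
4 | $33,534.50 | $533.31 | $5,677.97 | $28,389.84
5 | $28,389.84 | $533.31 | $5,784.63 | $23,138.52
6 | $23,138.52 | $533.31 | $5,917.96 | $17,753.87
7 | $17,753.87 | $533.31 | $6,095.73 | $12,191.45
8 | $12,191.45 | $533.31 | $6,362.38 | $6,362.38
9 | $6,362.38 | $533.31 | $6,895.69 | $0.00
Total paid: $53,282.57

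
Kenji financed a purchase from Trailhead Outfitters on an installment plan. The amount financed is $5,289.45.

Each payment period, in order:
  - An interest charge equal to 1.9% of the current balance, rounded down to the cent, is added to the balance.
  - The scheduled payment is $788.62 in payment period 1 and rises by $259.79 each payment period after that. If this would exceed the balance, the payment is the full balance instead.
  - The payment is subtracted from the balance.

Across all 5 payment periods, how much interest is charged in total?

# | Opening | Interest | Payment | End bal
1 | $5,289.45 | $100.49 | $788.62 | $4,601.32
2 | $4,601.32 | $87.42 | $1,048.41 | $3,640.33
3 | $3,640.33 | $69.16 | $1,308.20 | $2,401.29
4 | $2,401.29 | $45.62 | $1,567.99 | $878.92
5 | $878.92 | $16.69 | $895.61 | $0.00
Total interest: $100.49 + $87.42 + $69.16 + $45.62 + $16.69 = $319.38

$319.38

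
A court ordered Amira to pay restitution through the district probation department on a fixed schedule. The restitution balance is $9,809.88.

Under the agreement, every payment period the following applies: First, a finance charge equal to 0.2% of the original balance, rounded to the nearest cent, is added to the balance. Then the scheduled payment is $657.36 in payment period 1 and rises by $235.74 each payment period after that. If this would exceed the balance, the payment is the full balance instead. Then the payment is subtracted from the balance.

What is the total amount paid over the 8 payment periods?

Payment period 1: opening $9,809.88; interest $19.62 → $9,829.50; payment $657.36; balance $9,172.14
Payment period 2: opening $9,172.14; interest $19.62 → $9,191.76; payment $893.10; balance $8,298.66
Payment period 3: opening $8,298.66; interest $19.62 → $8,318.28; payment $1,128.84; balance $7,189.44
Payment period 4: opening $7,189.44; interest $19.62 → $7,209.06; payment $1,364.58; balance $5,844.48
Payment period 5: opening $5,844.48; interest $19.62 → $5,864.10; payment $1,600.32; balance $4,263.78
Payment period 6: opening $4,263.78; interest $19.62 → $4,283.40; payment $1,836.06; balance $2,447.34
Payment period 7: opening $2,447.34; interest $19.62 → $2,466.96; payment $2,071.80; balance $395.16
Payment period 8: opening $395.16; interest $19.62 → $414.78; payment $414.78; balance $0.00
Total paid: $9,966.84

$9,966.84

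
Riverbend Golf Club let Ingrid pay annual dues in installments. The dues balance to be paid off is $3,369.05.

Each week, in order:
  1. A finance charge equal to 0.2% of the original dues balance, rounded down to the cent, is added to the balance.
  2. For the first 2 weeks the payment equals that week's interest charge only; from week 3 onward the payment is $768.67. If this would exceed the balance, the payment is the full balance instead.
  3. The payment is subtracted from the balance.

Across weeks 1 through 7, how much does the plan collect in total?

$3,416.16

Week 1: opening $3,369.05; interest $6.73 → $3,375.78; payment $6.73; balance $3,369.05
Week 2: opening $3,369.05; interest $6.73 → $3,375.78; payment $6.73; balance $3,369.05
Week 3: opening $3,369.05; interest $6.73 → $3,375.78; payment $768.67; balance $2,607.11
Week 4: opening $2,607.11; interest $6.73 → $2,613.84; payment $768.67; balance $1,845.17
Week 5: opening $1,845.17; interest $6.73 → $1,851.90; payment $768.67; balance $1,083.23
Week 6: opening $1,083.23; interest $6.73 → $1,089.96; payment $768.67; balance $321.29
Week 7: opening $321.29; interest $6.73 → $328.02; payment $328.02; balance $0.00
Total paid: $3,416.16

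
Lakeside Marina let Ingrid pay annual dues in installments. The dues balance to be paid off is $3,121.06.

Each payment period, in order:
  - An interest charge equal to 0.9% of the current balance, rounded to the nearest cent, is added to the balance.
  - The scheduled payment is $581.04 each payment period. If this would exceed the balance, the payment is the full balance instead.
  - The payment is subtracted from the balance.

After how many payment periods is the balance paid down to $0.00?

# | Opening | Interest | Payment | End bal
1 | $3,121.06 | $28.09 | $581.04 | $2,568.11
2 | $2,568.11 | $23.11 | $581.04 | $2,010.18
3 | $2,010.18 | $18.09 | $581.04 | $1,447.23
4 | $1,447.23 | $13.03 | $581.04 | $879.22
5 | $879.22 | $7.91 | $581.04 | $306.09
6 | $306.09 | $2.75 | $308.84 | $0.00
Balance reaches $0.00 in payment period 6.

6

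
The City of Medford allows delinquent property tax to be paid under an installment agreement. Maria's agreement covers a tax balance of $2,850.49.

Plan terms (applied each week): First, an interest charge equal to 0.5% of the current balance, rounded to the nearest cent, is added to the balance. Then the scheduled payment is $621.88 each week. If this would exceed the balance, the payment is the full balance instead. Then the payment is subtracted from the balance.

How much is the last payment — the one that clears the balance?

# | Opening | Interest | Payment | End bal
1 | $2,850.49 | $14.25 | $621.88 | $2,242.86
2 | $2,242.86 | $11.21 | $621.88 | $1,632.19
3 | $1,632.19 | $8.16 | $621.88 | $1,018.47
4 | $1,018.47 | $5.09 | $621.88 | $401.68
5 | $401.68 | $2.01 | $403.69 | $0.00

$403.69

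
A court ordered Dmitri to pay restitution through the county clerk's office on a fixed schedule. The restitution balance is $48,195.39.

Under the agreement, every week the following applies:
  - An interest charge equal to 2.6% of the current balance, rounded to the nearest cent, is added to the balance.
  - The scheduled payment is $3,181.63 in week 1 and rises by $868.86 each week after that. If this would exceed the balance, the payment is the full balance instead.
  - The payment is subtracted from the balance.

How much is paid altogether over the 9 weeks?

$55,580.54

# | Opening | Interest | Payment | End bal
1 | $48,195.39 | $1,253.08 | $3,181.63 | $46,266.84
2 | $46,266.84 | $1,202.94 | $4,050.49 | $43,419.29
3 | $43,419.29 | $1,128.90 | $4,919.35 | $39,628.84
4 | $39,628.84 | $1,030.35 | $5,788.21 | $34,870.98
5 | $34,870.98 | $906.65 | $6,657.07 | $29,120.56
6 | $29,120.56 | $757.13 | $7,525.93 | $22,351.76
7 | $22,351.76 | $581.15 | $8,394.79 | $14,538.12
8 | $14,538.12 | $377.99 | $9,263.65 | $5,652.46
9 | $5,652.46 | $146.96 | $5,799.42 | $0.00
Total paid: $55,580.54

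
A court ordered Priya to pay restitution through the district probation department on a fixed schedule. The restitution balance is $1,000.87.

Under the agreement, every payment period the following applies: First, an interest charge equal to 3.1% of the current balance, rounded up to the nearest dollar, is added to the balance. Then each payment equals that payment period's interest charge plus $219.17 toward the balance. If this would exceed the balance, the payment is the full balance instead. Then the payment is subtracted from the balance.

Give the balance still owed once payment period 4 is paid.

Payment period 1: $1,000.87 +$32.00 interest = $1,032.87; pay $251.17 → $781.70
Payment period 2: $781.70 +$25.00 interest = $806.70; pay $244.17 → $562.53
Payment period 3: $562.53 +$18.00 interest = $580.53; pay $237.17 → $343.36
Payment period 4: $343.36 +$11.00 interest = $354.36; pay $230.17 → $124.19

$124.19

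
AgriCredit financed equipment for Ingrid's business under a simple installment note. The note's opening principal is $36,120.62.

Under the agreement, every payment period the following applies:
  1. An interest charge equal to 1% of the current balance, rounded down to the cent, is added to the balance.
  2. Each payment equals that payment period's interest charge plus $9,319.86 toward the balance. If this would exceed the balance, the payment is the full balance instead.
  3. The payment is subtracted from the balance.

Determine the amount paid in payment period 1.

$9,681.06

Payment period 1: $36,120.62 +$361.20 interest = $36,481.82; pay $9,681.06 → $26,800.76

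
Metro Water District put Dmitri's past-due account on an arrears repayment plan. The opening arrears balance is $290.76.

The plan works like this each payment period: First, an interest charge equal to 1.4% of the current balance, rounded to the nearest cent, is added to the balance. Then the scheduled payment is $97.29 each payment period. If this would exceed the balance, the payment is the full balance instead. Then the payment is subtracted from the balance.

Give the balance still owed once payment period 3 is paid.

$7.17

Payment period 1: $290.76 +$4.07 interest = $294.83; pay $97.29 → $197.54
Payment period 2: $197.54 +$2.77 interest = $200.31; pay $97.29 → $103.02
Payment period 3: $103.02 +$1.44 interest = $104.46; pay $97.29 → $7.17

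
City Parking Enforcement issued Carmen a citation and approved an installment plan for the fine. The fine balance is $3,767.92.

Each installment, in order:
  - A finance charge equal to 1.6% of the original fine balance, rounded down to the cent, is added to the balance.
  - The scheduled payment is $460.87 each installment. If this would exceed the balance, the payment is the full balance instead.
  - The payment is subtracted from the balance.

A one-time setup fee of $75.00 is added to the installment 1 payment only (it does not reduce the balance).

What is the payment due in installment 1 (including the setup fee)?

$535.87

Installment 1: $3,767.92 +$60.28 interest = $3,828.20; pay $460.87 (+ $75.00 fee) → $3,367.33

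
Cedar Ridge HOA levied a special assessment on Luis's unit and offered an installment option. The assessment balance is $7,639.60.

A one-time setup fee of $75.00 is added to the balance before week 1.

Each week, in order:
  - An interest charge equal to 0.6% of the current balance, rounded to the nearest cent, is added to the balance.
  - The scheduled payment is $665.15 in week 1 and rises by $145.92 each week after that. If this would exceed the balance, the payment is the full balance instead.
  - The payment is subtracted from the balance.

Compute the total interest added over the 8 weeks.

Week 1: $7,714.60 +$46.29 interest = $7,760.89; pay $665.15 → $7,095.74
Week 2: $7,095.74 +$42.57 interest = $7,138.31; pay $811.07 → $6,327.24
Week 3: $6,327.24 +$37.96 interest = $6,365.20; pay $956.99 → $5,408.21
Week 4: $5,408.21 +$32.45 interest = $5,440.66; pay $1,102.91 → $4,337.75
Week 5: $4,337.75 +$26.03 interest = $4,363.78; pay $1,248.83 → $3,114.95
Week 6: $3,114.95 +$18.69 interest = $3,133.64; pay $1,394.75 → $1,738.89
Week 7: $1,738.89 +$10.43 interest = $1,749.32; pay $1,540.67 → $208.65
Week 8: $208.65 +$1.25 interest = $209.90; pay $209.90 → $0.00
Total interest: $46.29 + $42.57 + $37.96 + $32.45 + $26.03 + $18.69 + $10.43 + $1.25 = $215.67

$215.67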